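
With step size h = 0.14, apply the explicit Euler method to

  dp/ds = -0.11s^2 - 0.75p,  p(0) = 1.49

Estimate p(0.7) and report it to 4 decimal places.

Euler: p_{n+1} = p_n + h·f(s_n, p_n).
s=0.000000, p=1.490000: f=-1.117500 → p ← 1.490000 + 0.14·(-1.117500) = 1.333550
s=0.140000, p=1.333550: f=-1.002319 → p ← 1.333550 + 0.14·(-1.002319) = 1.193225
s=0.280000, p=1.193225: f=-0.903543 → p ← 1.193225 + 0.14·(-0.903543) = 1.066729
s=0.420000, p=1.066729: f=-0.819451 → p ← 1.066729 + 0.14·(-0.819451) = 0.952006
s=0.560000, p=0.952006: f=-0.748501 → p ← 0.952006 + 0.14·(-0.748501) = 0.847216
p(0.7) ≈ 0.8472

0.8472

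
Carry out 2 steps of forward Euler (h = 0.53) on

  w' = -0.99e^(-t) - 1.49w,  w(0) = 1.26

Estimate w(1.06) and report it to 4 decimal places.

Euler: w_{n+1} = w_n + h·f(t_n, w_n).
t=0.000000, w=1.260000: f=-2.867400 → w ← 1.260000 + 0.53·(-2.867400) = -0.259722
t=0.530000, w=-0.259722: f=-0.195733 → w ← -0.259722 + 0.53·(-0.195733) = -0.363461
w(1.06) ≈ -0.3635

-0.3635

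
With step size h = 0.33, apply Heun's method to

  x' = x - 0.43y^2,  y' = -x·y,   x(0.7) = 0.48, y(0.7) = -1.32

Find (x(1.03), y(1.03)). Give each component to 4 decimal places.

0.4126, -1.1438

Heun on (x,y): k1 = f(s_n, state_n); k2 = f(s_n + h, state_n + h·k1); state_{n+1} = state_n + (h/2)·(k1 + k2).
0.700000: (0.480000, -1.320000)
  k1 = (-0.269232, 0.633600)
  predictor → (0.391153, -1.110912)
  k2 = (-0.139521, 0.434537)
  → (0.412556, -1.143757)
(x(1.03), y(1.03)) ≈ (0.4126, -1.1438)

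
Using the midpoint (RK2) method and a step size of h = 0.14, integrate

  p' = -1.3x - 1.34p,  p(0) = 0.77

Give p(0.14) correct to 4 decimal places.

Midpoint: k1 = f(x_n, p_n); k2 = f(x_n + h/2, p_n + (h/2)·k1); p_{n+1} = p_n + h·k2.
x=0.000000, p=0.770000:
  k1 = f(0.000000, 0.770000) = -1.031800
  k2 = f(0.070000, 0.697774) = -1.026017
  p ← 0.770000 + 0.14·(-1.026017) = 0.626358
p(0.14) ≈ 0.6264

0.6264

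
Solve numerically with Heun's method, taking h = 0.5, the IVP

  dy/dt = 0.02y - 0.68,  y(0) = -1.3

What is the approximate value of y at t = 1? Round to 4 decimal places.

Heun: k1 = f(t_n, y_n); k2 = f(t_n + h, y_n + h·k1); y_{n+1} = y_n + (h/2)·(k1 + k2).
t=0.000000, y=-1.300000:
  k1 = f(0.000000, -1.300000) = -0.706000
  k2 = f(0.500000, -1.653000) = -0.713060
  y ← -1.300000 + (0.5/2)·(-0.706000 + (-0.713060)) = -1.654765
t=0.500000, y=-1.654765:
  k1 = f(0.500000, -1.654765) = -0.713095
  k2 = f(1.000000, -2.011313) = -0.720226
  y ← -1.654765 + (0.5/2)·(-0.713095 + (-0.720226)) = -2.013095
y(1) ≈ -2.0131

-2.0131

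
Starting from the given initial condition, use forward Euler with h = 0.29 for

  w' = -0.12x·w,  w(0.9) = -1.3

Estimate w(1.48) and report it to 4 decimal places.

-1.2071

Euler: w_{n+1} = w_n + h·f(x_n, w_n).
x=0.900000, w=-1.300000: f=0.140400 → w ← -1.300000 + 0.29·0.140400 = -1.259284
x=1.190000, w=-1.259284: f=0.179826 → w ← -1.259284 + 0.29·0.179826 = -1.207135
w(1.48) ≈ -1.2071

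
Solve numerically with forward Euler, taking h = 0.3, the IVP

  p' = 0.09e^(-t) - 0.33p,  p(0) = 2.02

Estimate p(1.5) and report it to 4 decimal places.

Euler: p_{n+1} = p_n + h·f(t_n, p_n).
t=0.000000, p=2.020000: f=-0.576600 → p ← 2.020000 + 0.3·(-0.576600) = 1.847020
t=0.300000, p=1.847020: f=-0.542843 → p ← 1.847020 + 0.3·(-0.542843) = 1.684167
t=0.600000, p=1.684167: f=-0.506382 → p ← 1.684167 + 0.3·(-0.506382) = 1.532252
t=0.900000, p=1.532252: f=-0.469052 → p ← 1.532252 + 0.3·(-0.469052) = 1.391537
t=1.200000, p=1.391537: f=-0.432100 → p ← 1.391537 + 0.3·(-0.432100) = 1.261907
p(1.5) ≈ 1.2619

1.2619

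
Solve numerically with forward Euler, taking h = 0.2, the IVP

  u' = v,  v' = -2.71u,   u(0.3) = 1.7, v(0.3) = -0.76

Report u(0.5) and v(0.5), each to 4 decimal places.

Euler on (u,v): u_{n+1} = u_n + h·u', v_{n+1} = v_n + h·v'.
0.300000: (1.700000, -0.760000); f=(-0.760000, -4.607000) → (1.548000, -1.681400)
(u(0.5), v(0.5)) ≈ (1.5480, -1.6814)

1.5480, -1.6814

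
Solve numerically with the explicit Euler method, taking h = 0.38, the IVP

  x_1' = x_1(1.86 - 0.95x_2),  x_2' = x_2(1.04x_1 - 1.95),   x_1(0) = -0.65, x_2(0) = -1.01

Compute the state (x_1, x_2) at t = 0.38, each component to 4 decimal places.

Euler on (x_1,x_2): x_1_{n+1} = x_1_n + h·x_1', x_2_{n+1} = x_2_n + h·x_2'.
0.000000: (-0.650000, -1.010000); f=(-1.832675, 2.652260) → (-1.346417, -0.002141)
(x_1(0.38), x_2(0.38)) ≈ (-1.3464, -0.0021)

-1.3464, -0.0021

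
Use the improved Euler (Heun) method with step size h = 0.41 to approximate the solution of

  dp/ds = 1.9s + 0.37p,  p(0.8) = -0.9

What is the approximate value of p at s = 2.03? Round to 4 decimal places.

Heun: k1 = f(s_n, p_n); k2 = f(s_n + h, p_n + h·k1); p_{n+1} = p_n + (h/2)·(k1 + k2).
s=0.800000, p=-0.900000:
  k1 = f(0.800000, -0.900000) = 1.187000
  k2 = f(1.210000, -0.413330) = 2.146068
  p ← -0.900000 + (0.41/2)·(1.187000 + 2.146068) = -0.216721
s=1.210000, p=-0.216721:
  k1 = f(1.210000, -0.216721) = 2.218813
  k2 = f(1.620000, 0.692992) = 3.334407
  p ← -0.216721 + (0.41/2)·(2.218813 + 3.334407) = 0.921689
s=1.620000, p=0.921689:
  k1 = f(1.620000, 0.921689) = 3.419025
  k2 = f(2.030000, 2.323489) = 4.716691
  p ← 0.921689 + (0.41/2)·(3.419025 + 4.716691) = 2.589511
p(2.03) ≈ 2.5895

2.5895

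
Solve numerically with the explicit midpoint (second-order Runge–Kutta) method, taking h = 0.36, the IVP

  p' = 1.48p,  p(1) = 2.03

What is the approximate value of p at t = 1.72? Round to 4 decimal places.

5.6936

Midpoint: k1 = f(t_n, p_n); k2 = f(t_n + h/2, p_n + (h/2)·k1); p_{n+1} = p_n + h·k2.
t=1.000000, p=2.030000:
  k1 = f(1.000000, 2.030000) = 3.004400
  k2 = f(1.180000, 2.570792) = 3.804772
  p ← 2.030000 + 0.36·3.804772 = 3.399718
t=1.360000, p=3.399718:
  k1 = f(1.360000, 3.399718) = 5.031583
  k2 = f(1.540000, 4.305403) = 6.371996
  p ← 3.399718 + 0.36·6.371996 = 5.693637
p(1.72) ≈ 5.6936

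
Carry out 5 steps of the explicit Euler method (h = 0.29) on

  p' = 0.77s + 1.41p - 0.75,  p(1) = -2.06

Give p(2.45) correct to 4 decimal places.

Euler: p_{n+1} = p_n + h·f(s_n, p_n).
s=1.000000, p=-2.060000: f=-2.884600 → p ← -2.060000 + 0.29·(-2.884600) = -2.896534
s=1.290000, p=-2.896534: f=-3.840813 → p ← -2.896534 + 0.29·(-3.840813) = -4.010370
s=1.580000, p=-4.010370: f=-5.188021 → p ← -4.010370 + 0.29·(-5.188021) = -5.514896
s=1.870000, p=-5.514896: f=-7.086103 → p ← -5.514896 + 0.29·(-7.086103) = -7.569866
s=2.160000, p=-7.569866: f=-9.760311 → p ← -7.569866 + 0.29·(-9.760311) = -10.400356
p(2.45) ≈ -10.4004

-10.4004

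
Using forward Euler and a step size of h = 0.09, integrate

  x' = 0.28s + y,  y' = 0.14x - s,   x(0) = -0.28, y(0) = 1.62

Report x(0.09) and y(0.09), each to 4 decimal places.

Euler on (x,y): x_{n+1} = x_n + h·x', y_{n+1} = y_n + h·y'.
0.000000: (-0.280000, 1.620000); f=(1.620000, -0.039200) → (-0.134200, 1.616472)
(x(0.09), y(0.09)) ≈ (-0.1342, 1.6165)

-0.1342, 1.6165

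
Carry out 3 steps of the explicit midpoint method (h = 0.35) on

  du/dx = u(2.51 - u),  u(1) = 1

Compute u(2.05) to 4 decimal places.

Midpoint: k1 = f(x_n, u_n); k2 = f(x_n + h/2, u_n + (h/2)·k1); u_{n+1} = u_n + h·k2.
x=1.000000, u=1.000000:
  k1 = f(1.000000, 1.000000) = 1.510000
  k2 = f(1.175000, 1.264250) = 1.574939
  u ← 1.000000 + 0.35·1.574939 = 1.551229
x=1.350000, u=1.551229:
  k1 = f(1.350000, 1.551229) = 1.487273
  k2 = f(1.525000, 1.811502) = 1.265331
  u ← 1.551229 + 0.35·1.265331 = 1.994095
x=1.700000, u=1.994095:
  k1 = f(1.700000, 1.994095) = 1.028764
  k2 = f(1.875000, 2.174128) = 0.730228
  u ← 1.994095 + 0.35·0.730228 = 2.249674
u(2.05) ≈ 2.2497

2.2497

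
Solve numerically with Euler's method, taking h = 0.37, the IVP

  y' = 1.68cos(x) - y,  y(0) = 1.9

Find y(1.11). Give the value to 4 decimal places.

Euler: y_{n+1} = y_n + h·f(x_n, y_n).
x=0.000000, y=1.900000: f=-0.220000 → y ← 1.900000 + 0.37·(-0.220000) = 1.818600
x=0.370000, y=1.818600: f=-0.252290 → y ← 1.818600 + 0.37·(-0.252290) = 1.725253
x=0.740000, y=1.725253: f=-0.484625 → y ← 1.725253 + 0.37·(-0.484625) = 1.545941
y(1.11) ≈ 1.5459

1.5459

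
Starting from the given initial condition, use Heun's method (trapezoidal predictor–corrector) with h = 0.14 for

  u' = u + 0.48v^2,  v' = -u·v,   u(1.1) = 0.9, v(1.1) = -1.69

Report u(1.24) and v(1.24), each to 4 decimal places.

Heun on (u,v): k1 = f(x_n, state_n); k2 = f(x_n + h, state_n + h·k1); state_{n+1} = state_n + (h/2)·(k1 + k2).
1.100000: (0.900000, -1.690000)
  k1 = (2.270928, 1.521000)
  predictor → (1.217930, -1.477060)
  k2 = (2.265149, 1.798956)
  → (1.217525, -1.457603)
(u(1.24), v(1.24)) ≈ (1.2175, -1.4576)

1.2175, -1.4576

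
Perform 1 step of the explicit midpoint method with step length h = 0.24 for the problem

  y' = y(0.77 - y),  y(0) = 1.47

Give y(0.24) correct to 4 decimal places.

Midpoint: k1 = f(x_n, y_n); k2 = f(x_n + h/2, y_n + (h/2)·k1); y_{n+1} = y_n + h·k2.
x=0.000000, y=1.470000:
  k1 = f(0.000000, 1.470000) = -1.029000
  k2 = f(0.120000, 1.346520) = -0.776296
  y ← 1.470000 + 0.24·(-0.776296) = 1.283689
y(0.24) ≈ 1.2837

1.2837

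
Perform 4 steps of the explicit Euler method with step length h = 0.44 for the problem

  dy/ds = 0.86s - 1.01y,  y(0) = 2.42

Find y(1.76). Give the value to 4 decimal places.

0.9665

Euler: y_{n+1} = y_n + h·f(s_n, y_n).
s=0.000000, y=2.420000: f=-2.444200 → y ← 2.420000 + 0.44·(-2.444200) = 1.344552
s=0.440000, y=1.344552: f=-0.979598 → y ← 1.344552 + 0.44·(-0.979598) = 0.913529
s=0.880000, y=0.913529: f=-0.165864 → y ← 0.913529 + 0.44·(-0.165864) = 0.840549
s=1.320000, y=0.840549: f=0.286246 → y ← 0.840549 + 0.44·0.286246 = 0.966497
y(1.76) ≈ 0.9665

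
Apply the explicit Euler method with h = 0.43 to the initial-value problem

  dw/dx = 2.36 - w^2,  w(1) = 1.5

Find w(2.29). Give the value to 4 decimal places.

1.5374

Euler: w_{n+1} = w_n + h·f(x_n, w_n).
x=1.000000, w=1.500000: f=0.110000 → w ← 1.500000 + 0.43·0.110000 = 1.547300
x=1.430000, w=1.547300: f=-0.034137 → w ← 1.547300 + 0.43·(-0.034137) = 1.532621
x=1.860000, w=1.532621: f=0.011073 → w ← 1.532621 + 0.43·0.011073 = 1.537382
w(2.29) ≈ 1.5374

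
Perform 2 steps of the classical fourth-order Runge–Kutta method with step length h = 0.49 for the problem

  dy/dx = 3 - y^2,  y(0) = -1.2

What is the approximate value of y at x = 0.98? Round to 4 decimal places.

1.1750

RK4: k1 = f(x_n, y_n); k2 = f(x_n + h/2, y_n + (h/2)·k1); k3 = f(x_n + h/2, y_n + (h/2)·k2); k4 = f(x_n + h, y_n + h·k3); y_{n+1} = y_n + (h/6)·(k1 + 2k2 + 2k3 + k4).
x=0.000000, y=-1.200000:
  k1 = f(0.000000, -1.200000) = 1.560000
  k2 = f(0.245000, -0.817800) = 2.331203
  k3 = f(0.245000, -0.628855) = 2.604541
  k4 = f(0.490000, 0.076225) = 2.994190
  y ← -1.200000 + (0.49/6)·(k1 + 2k2 + 2k3 + k4) = -0.021903
x=0.490000, y=-0.021903:
  k1 = f(0.490000, -0.021903) = 2.999520
  k2 = f(0.735000, 0.712980) = 2.491660
  k3 = f(0.735000, 0.588554) = 2.653604
  k4 = f(0.980000, 1.278363) = 1.365787
  y ← -0.021903 + (0.49/6)·(k1 + 2k2 + 2k3 + k4) = 1.174990
y(0.98) ≈ 1.1750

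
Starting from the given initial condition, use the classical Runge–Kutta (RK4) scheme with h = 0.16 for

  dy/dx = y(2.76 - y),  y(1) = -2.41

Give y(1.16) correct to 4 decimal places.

RK4: k1 = f(x_n, y_n); k2 = f(x_n + h/2, y_n + (h/2)·k1); k3 = f(x_n + h/2, y_n + (h/2)·k2); k4 = f(x_n + h, y_n + h·k3); y_{n+1} = y_n + (h/6)·(k1 + 2k2 + 2k3 + k4).
x=1.000000, y=-2.410000:
  k1 = f(1.000000, -2.410000) = -12.459700
  k2 = f(1.080000, -3.406776) = -21.008824
  k3 = f(1.080000, -4.090706) = -28.024224
  k4 = f(1.160000, -6.893876) = -66.552621
  y ← -2.410000 + (0.16/6)·(k1 + 2k2 + 2k3 + k4) = -7.132091
y(1.16) ≈ -7.1321

-7.1321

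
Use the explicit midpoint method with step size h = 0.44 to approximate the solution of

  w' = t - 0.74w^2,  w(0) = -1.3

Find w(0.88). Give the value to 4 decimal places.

-3.8756

Midpoint: k1 = f(t_n, w_n); k2 = f(t_n + h/2, w_n + (h/2)·k1); w_{n+1} = w_n + h·k2.
t=0.000000, w=-1.300000:
  k1 = f(0.000000, -1.300000) = -1.250600
  k2 = f(0.220000, -1.575132) = -1.615970
  w ← -1.300000 + 0.44·(-1.615970) = -2.011027
t=0.440000, w=-2.011027:
  k1 = f(0.440000, -2.011027) = -2.552730
  k2 = f(0.660000, -2.572627) = -4.237625
  w ← -2.011027 + 0.44·(-4.237625) = -3.875582
w(0.88) ≈ -3.8756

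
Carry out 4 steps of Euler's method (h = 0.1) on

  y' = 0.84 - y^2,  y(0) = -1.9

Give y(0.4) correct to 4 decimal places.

-4.0450

Euler: y_{n+1} = y_n + h·f(s_n, y_n).
s=0.000000, y=-1.900000: f=-2.770000 → y ← -1.900000 + 0.1·(-2.770000) = -2.177000
s=0.100000, y=-2.177000: f=-3.899329 → y ← -2.177000 + 0.1·(-3.899329) = -2.566933
s=0.200000, y=-2.566933: f=-5.749145 → y ← -2.566933 + 0.1·(-5.749145) = -3.141847
s=0.300000, y=-3.141847: f=-9.031205 → y ← -3.141847 + 0.1·(-9.031205) = -4.044968
y(0.4) ≈ -4.0450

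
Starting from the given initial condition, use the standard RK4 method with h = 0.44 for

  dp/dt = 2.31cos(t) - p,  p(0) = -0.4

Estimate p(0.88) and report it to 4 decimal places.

0.9805

RK4: k1 = f(t_n, p_n); k2 = f(t_n + h/2, p_n + (h/2)·k1); k3 = f(t_n + h/2, p_n + (h/2)·k2); k4 = f(t_n + h, p_n + h·k3); p_{n+1} = p_n + (h/6)·(k1 + 2k2 + 2k3 + k4).
t=0.000000, p=-0.400000:
  k1 = f(0.000000, -0.400000) = 2.710000
  k2 = f(0.220000, 0.196200) = 2.058123
  k3 = f(0.220000, 0.052787) = 2.201536
  k4 = f(0.440000, 0.568676) = 1.521300
  p ← -0.400000 + (0.44/6)·(k1 + 2k2 + 2k3 + k4) = 0.535045
t=0.440000, p=0.535045:
  k1 = f(0.440000, 0.535045) = 1.554931
  k2 = f(0.660000, 0.877130) = 0.947752
  k3 = f(0.660000, 0.743551) = 1.081331
  k4 = f(0.880000, 1.010831) = 0.460988
  p ← 0.535045 + (0.44/6)·(k1 + 2k2 + 2k3 + k4) = 0.980478
p(0.88) ≈ 0.9805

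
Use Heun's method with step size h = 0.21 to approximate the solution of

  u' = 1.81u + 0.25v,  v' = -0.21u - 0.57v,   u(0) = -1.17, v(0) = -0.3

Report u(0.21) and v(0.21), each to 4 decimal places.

Heun on (u,v): k1 = f(t_n, state_n); k2 = f(t_n + h, state_n + h·k1); state_{n+1} = state_n + (h/2)·(k1 + k2).
0.000000: (-1.170000, -0.300000)
  k1 = (-2.192700, 0.416700)
  predictor → (-1.630467, -0.212493)
  k2 = (-3.004269, 0.463519)
  → (-1.715682, -0.207577)
(u(0.21), v(0.21)) ≈ (-1.7157, -0.2076)

-1.7157, -0.2076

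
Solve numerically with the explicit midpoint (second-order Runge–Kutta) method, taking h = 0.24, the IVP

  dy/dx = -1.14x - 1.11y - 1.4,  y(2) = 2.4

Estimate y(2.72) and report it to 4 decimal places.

-0.9505

Midpoint: k1 = f(x_n, y_n); k2 = f(x_n + h/2, y_n + (h/2)·k1); y_{n+1} = y_n + h·k2.
x=2.000000, y=2.400000:
  k1 = f(2.000000, 2.400000) = -6.344000
  k2 = f(2.120000, 1.638720) = -5.635779
  y ← 2.400000 + 0.24·(-5.635779) = 1.047413
x=2.240000, y=1.047413:
  k1 = f(2.240000, 1.047413) = -5.116228
  k2 = f(2.360000, 0.433466) = -4.571547
  y ← 1.047413 + 0.24·(-4.571547) = -0.049758
x=2.480000, y=-0.049758:
  k1 = f(2.480000, -0.049758) = -4.171968
  k2 = f(2.600000, -0.550394) = -3.753062
  y ← -0.049758 + 0.24·(-3.753062) = -0.950493
y(2.72) ≈ -0.9505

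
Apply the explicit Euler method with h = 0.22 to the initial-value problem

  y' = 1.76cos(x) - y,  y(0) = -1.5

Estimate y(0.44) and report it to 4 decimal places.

Euler: y_{n+1} = y_n + h·f(x_n, y_n).
x=0.000000, y=-1.500000: f=3.260000 → y ← -1.500000 + 0.22·3.260000 = -0.782800
x=0.220000, y=-0.782800: f=2.500380 → y ← -0.782800 + 0.22·2.500380 = -0.232717
y(0.44) ≈ -0.2327

-0.2327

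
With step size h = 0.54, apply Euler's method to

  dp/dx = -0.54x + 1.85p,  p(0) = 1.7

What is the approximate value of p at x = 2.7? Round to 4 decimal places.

Euler: p_{n+1} = p_n + h·f(x_n, p_n).
x=0.000000, p=1.700000: f=3.145000 → p ← 1.700000 + 0.54·3.145000 = 3.398300
x=0.540000, p=3.398300: f=5.995255 → p ← 3.398300 + 0.54·5.995255 = 6.635738
x=1.080000, p=6.635738: f=11.692915 → p ← 6.635738 + 0.54·11.692915 = 12.949912
x=1.620000, p=12.949912: f=23.082537 → p ← 12.949912 + 0.54·23.082537 = 25.414481
x=2.160000, p=25.414481: f=45.850391 → p ← 25.414481 + 0.54·45.850391 = 50.173692
p(2.7) ≈ 50.1737

50.1737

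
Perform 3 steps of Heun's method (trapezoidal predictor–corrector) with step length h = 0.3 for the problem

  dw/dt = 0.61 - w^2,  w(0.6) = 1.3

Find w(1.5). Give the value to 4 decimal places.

Heun: k1 = f(t_n, w_n); k2 = f(t_n + h, w_n + h·k1); w_{n+1} = w_n + (h/2)·(k1 + k2).
t=0.600000, w=1.300000:
  k1 = f(0.600000, 1.300000) = -1.080000
  k2 = f(0.900000, 0.976000) = -0.342576
  w ← 1.300000 + (0.3/2)·(-1.080000 + (-0.342576)) = 1.086614
t=0.900000, w=1.086614:
  k1 = f(0.900000, 1.086614) = -0.570729
  k2 = f(1.200000, 0.915395) = -0.227948
  w ← 1.086614 + (0.3/2)·(-0.570729 + (-0.227948)) = 0.966812
t=1.200000, w=0.966812:
  k1 = f(1.200000, 0.966812) = -0.324726
  k2 = f(1.500000, 0.869394) = -0.145847
  w ← 0.966812 + (0.3/2)·(-0.324726 + (-0.145847)) = 0.896226
w(1.5) ≈ 0.8962

0.8962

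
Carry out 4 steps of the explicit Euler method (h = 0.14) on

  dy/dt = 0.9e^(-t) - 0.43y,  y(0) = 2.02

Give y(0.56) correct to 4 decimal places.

1.9494

Euler: y_{n+1} = y_n + h·f(t_n, y_n).
t=0.000000, y=2.020000: f=0.031400 → y ← 2.020000 + 0.14·0.031400 = 2.024396
t=0.140000, y=2.024396: f=-0.088068 → y ← 2.024396 + 0.14·(-0.088068) = 2.012066
t=0.280000, y=2.012066: f=-0.184983 → y ← 2.012066 + 0.14·(-0.184983) = 1.986169
t=0.420000, y=1.986169: f=-0.262710 → y ← 1.986169 + 0.14·(-0.262710) = 1.949389
y(0.56) ≈ 1.9494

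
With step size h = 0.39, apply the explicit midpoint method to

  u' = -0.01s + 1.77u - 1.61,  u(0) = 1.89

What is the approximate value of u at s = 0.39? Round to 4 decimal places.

2.7996

Midpoint: k1 = f(s_n, u_n); k2 = f(s_n + h/2, u_n + (h/2)·k1); u_{n+1} = u_n + h·k2.
s=0.000000, u=1.890000:
  k1 = f(0.000000, 1.890000) = 1.735300
  k2 = f(0.195000, 2.228384) = 2.332289
  u ← 1.890000 + 0.39·2.332289 = 2.799593
u(0.39) ≈ 2.7996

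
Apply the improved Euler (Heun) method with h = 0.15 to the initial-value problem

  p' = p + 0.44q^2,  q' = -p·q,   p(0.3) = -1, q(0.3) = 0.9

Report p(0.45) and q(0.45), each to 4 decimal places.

Heun on (p,q): k1 = f(t_n, state_n); k2 = f(t_n + h, state_n + h·k1); state_{n+1} = state_n + (h/2)·(k1 + k2).
0.300000: (-1.000000, 0.900000)
  k1 = (-0.643600, 0.900000)
  predictor → (-1.096540, 1.035000)
  k2 = (-0.625201, 1.134919)
  → (-1.095160, 1.052619)
(p(0.45), q(0.45)) ≈ (-1.0952, 1.0526)

-1.0952, 1.0526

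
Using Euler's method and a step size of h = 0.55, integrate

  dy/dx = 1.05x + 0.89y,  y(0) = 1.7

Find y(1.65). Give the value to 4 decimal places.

Euler: y_{n+1} = y_n + h·f(x_n, y_n).
x=0.000000, y=1.700000: f=1.513000 → y ← 1.700000 + 0.55·1.513000 = 2.532150
x=0.550000, y=2.532150: f=2.831114 → y ← 2.532150 + 0.55·2.831114 = 4.089262
x=1.100000, y=4.089262: f=4.794444 → y ← 4.089262 + 0.55·4.794444 = 6.726206
y(1.65) ≈ 6.7262

6.7262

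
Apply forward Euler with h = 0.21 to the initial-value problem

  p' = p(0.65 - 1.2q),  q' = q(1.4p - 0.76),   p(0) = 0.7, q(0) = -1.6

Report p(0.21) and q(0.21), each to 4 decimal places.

Euler on (p,q): p_{n+1} = p_n + h·p', q_{n+1} = q_n + h·q'.
0.000000: (0.700000, -1.600000); f=(1.799000, -0.352000) → (1.077790, -1.673920)
(p(0.21), q(0.21)) ≈ (1.0778, -1.6739)

1.0778, -1.6739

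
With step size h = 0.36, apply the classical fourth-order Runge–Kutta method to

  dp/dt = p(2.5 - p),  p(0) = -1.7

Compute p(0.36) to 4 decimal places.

RK4: k1 = f(t_n, p_n); k2 = f(t_n + h/2, p_n + (h/2)·k1); k3 = f(t_n + h/2, p_n + (h/2)·k2); k4 = f(t_n + h, p_n + h·k3); p_{n+1} = p_n + (h/6)·(k1 + 2k2 + 2k3 + k4).
t=0.000000, p=-1.700000:
  k1 = f(0.000000, -1.700000) = -7.140000
  k2 = f(0.180000, -2.985200) = -16.374419
  k3 = f(0.180000, -4.647395) = -33.216773
  k4 = f(0.360000, -13.658038) = -220.687103
  p ← -1.700000 + (0.36/6)·(k1 + 2k2 + 2k3 + k4) = -21.320569
p(0.36) ≈ -21.3206

-21.3206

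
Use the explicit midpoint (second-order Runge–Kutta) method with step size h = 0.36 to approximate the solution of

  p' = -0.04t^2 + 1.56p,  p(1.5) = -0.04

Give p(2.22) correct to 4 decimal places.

Midpoint: k1 = f(t_n, p_n); k2 = f(t_n + h/2, p_n + (h/2)·k1); p_{n+1} = p_n + h·k2.
t=1.500000, p=-0.040000:
  k1 = f(1.500000, -0.040000) = -0.152400
  k2 = f(1.680000, -0.067432) = -0.218090
  p ← -0.040000 + 0.36·(-0.218090) = -0.118512
t=1.860000, p=-0.118512:
  k1 = f(1.860000, -0.118512) = -0.323263
  k2 = f(2.040000, -0.176700) = -0.442116
  p ← -0.118512 + 0.36·(-0.442116) = -0.277674
p(2.22) ≈ -0.2777

-0.2777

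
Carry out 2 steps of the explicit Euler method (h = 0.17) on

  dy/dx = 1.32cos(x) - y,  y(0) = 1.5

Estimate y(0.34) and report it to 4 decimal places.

Euler: y_{n+1} = y_n + h·f(x_n, y_n).
x=0.000000, y=1.500000: f=-0.180000 → y ← 1.500000 + 0.17·(-0.180000) = 1.469400
x=0.170000, y=1.469400: f=-0.168428 → y ← 1.469400 + 0.17·(-0.168428) = 1.440767
y(0.34) ≈ 1.4408

1.4408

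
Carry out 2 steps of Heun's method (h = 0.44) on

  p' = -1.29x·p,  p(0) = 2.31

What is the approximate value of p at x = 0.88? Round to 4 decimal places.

Heun: k1 = f(x_n, p_n); k2 = f(x_n + h, p_n + h·k1); p_{n+1} = p_n + (h/2)·(k1 + k2).
x=0.000000, p=2.310000:
  k1 = f(0.000000, 2.310000) = 0.000000
  k2 = f(0.440000, 2.310000) = -1.311156
  p ← 2.310000 + (0.44/2)·(0.000000 + (-1.311156)) = 2.021546
x=0.440000, p=2.021546:
  k1 = f(0.440000, 2.021546) = -1.147429
  k2 = f(0.880000, 1.516677) = -1.721731
  p ← 2.021546 + (0.44/2)·(-1.147429 + (-1.721731)) = 1.390330
p(0.88) ≈ 1.3903

1.3903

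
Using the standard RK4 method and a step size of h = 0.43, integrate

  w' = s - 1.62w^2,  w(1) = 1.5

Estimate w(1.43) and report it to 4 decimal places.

1.0317

RK4: k1 = f(s_n, w_n); k2 = f(s_n + h/2, w_n + (h/2)·k1); k3 = f(s_n + h/2, w_n + (h/2)·k2); k4 = f(s_n + h, w_n + h·k3); w_{n+1} = w_n + (h/6)·(k1 + 2k2 + 2k3 + k4).
s=1.000000, w=1.500000:
  k1 = f(1.000000, 1.500000) = -2.645000
  k2 = f(1.215000, 0.931325) = -0.190133
  k3 = f(1.215000, 1.459121) = -2.234037
  k4 = f(1.430000, 0.539364) = 0.958720
  w ← 1.500000 + (0.43/6)·(k1 + 2k2 + 2k3 + k4) = 1.031686
w(1.43) ≈ 1.0317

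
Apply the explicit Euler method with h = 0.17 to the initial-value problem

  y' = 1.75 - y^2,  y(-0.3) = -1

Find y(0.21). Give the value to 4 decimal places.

-0.4913

Euler: y_{n+1} = y_n + h·f(t_n, y_n).
t=-0.300000, y=-1.000000: f=0.750000 → y ← -1.000000 + 0.17·0.750000 = -0.872500
t=-0.130000, y=-0.872500: f=0.988744 → y ← -0.872500 + 0.17·0.988744 = -0.704414
t=0.040000, y=-0.704414: f=1.253802 → y ← -0.704414 + 0.17·1.253802 = -0.491267
y(0.21) ≈ -0.4913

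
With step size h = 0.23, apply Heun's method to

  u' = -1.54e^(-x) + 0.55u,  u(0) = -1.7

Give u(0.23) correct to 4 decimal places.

-2.2689

Heun: k1 = f(x_n, u_n); k2 = f(x_n + h, u_n + h·k1); u_{n+1} = u_n + (h/2)·(k1 + k2).
x=0.000000, u=-1.700000:
  k1 = f(0.000000, -1.700000) = -2.475000
  k2 = f(0.230000, -2.269250) = -2.471669
  u ← -1.700000 + (0.23/2)·(-2.475000 + (-2.471669)) = -2.268867
u(0.23) ≈ -2.2689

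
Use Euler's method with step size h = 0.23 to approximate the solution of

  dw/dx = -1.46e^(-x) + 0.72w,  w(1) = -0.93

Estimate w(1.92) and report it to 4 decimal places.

-2.1985

Euler: w_{n+1} = w_n + h·f(x_n, w_n).
x=1.000000, w=-0.930000: f=-1.206704 → w ← -0.930000 + 0.23·(-1.206704) = -1.207542
x=1.230000, w=-1.207542: f=-1.296177 → w ← -1.207542 + 0.23·(-1.296177) = -1.505663
x=1.460000, w=-1.505663: f=-1.423142 → w ← -1.505663 + 0.23·(-1.423142) = -1.832985
x=1.690000, w=-1.832985: f=-1.589148 → w ← -1.832985 + 0.23·(-1.589148) = -2.198489
w(1.92) ≈ -2.1985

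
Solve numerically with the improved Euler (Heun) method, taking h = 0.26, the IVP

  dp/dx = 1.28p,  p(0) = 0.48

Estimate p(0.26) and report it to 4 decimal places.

0.6663

Heun: k1 = f(x_n, p_n); k2 = f(x_n + h, p_n + h·k1); p_{n+1} = p_n + (h/2)·(k1 + k2).
x=0.000000, p=0.480000:
  k1 = f(0.000000, 0.480000) = 0.614400
  k2 = f(0.260000, 0.639744) = 0.818872
  p ← 0.480000 + (0.26/2)·(0.614400 + 0.818872) = 0.666325
p(0.26) ≈ 0.6663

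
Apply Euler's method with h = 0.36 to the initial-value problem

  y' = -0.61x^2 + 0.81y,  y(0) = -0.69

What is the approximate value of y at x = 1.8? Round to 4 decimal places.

Euler: y_{n+1} = y_n + h·f(x_n, y_n).
x=0.000000, y=-0.690000: f=-0.558900 → y ← -0.690000 + 0.36·(-0.558900) = -0.891204
x=0.360000, y=-0.891204: f=-0.800931 → y ← -0.891204 + 0.36·(-0.800931) = -1.179539
x=0.720000, y=-1.179539: f=-1.271651 → y ← -1.179539 + 0.36·(-1.271651) = -1.637334
x=1.080000, y=-1.637334: f=-2.037744 → y ← -1.637334 + 0.36·(-2.037744) = -2.370921
x=1.440000, y=-2.370921: f=-3.185342 → y ← -2.370921 + 0.36·(-3.185342) = -3.517645
y(1.8) ≈ -3.5176

-3.5176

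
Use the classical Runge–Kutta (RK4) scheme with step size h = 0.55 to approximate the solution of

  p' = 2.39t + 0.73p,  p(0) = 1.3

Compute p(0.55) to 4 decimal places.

RK4: k1 = f(t_n, p_n); k2 = f(t_n + h/2, p_n + (h/2)·k1); k3 = f(t_n + h/2, p_n + (h/2)·k2); k4 = f(t_n + h, p_n + h·k3); p_{n+1} = p_n + (h/6)·(k1 + 2k2 + 2k3 + k4).
t=0.000000, p=1.300000:
  k1 = f(0.000000, 1.300000) = 0.949000
  k2 = f(0.275000, 1.560975) = 1.796762
  k3 = f(0.275000, 1.794109) = 1.966950
  k4 = f(0.550000, 2.381822) = 3.053230
  p ← 1.300000 + (0.55/6)·(k1 + 2k2 + 2k3 + k4) = 2.356885
p(0.55) ≈ 2.3569

2.3569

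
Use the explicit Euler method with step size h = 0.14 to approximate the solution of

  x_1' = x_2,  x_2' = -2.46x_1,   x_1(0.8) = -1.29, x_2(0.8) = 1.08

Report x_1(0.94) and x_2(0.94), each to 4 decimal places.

Euler on (x_1,x_2): x_1_{n+1} = x_1_n + h·x_1', x_2_{n+1} = x_2_n + h·x_2'.
0.800000: (-1.290000, 1.080000); f=(1.080000, 3.173400) → (-1.138800, 1.524276)
(x_1(0.94), x_2(0.94)) ≈ (-1.1388, 1.5243)

-1.1388, 1.5243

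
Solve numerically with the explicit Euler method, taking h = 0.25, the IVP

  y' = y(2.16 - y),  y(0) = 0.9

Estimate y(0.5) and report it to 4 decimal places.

Euler: y_{n+1} = y_n + h·f(t_n, y_n).
t=0.000000, y=0.900000: f=1.134000 → y ← 0.900000 + 0.25·1.134000 = 1.183500
t=0.250000, y=1.183500: f=1.155688 → y ← 1.183500 + 0.25·1.155688 = 1.472422
y(0.5) ≈ 1.4724

1.4724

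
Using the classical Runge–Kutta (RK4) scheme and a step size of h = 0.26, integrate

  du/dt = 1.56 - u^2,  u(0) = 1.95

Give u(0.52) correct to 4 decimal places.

RK4: k1 = f(t_n, u_n); k2 = f(t_n + h/2, u_n + (h/2)·k1); k3 = f(t_n + h/2, u_n + (h/2)·k2); k4 = f(t_n + h, u_n + h·k3); u_{n+1} = u_n + (h/6)·(k1 + 2k2 + 2k3 + k4).
t=0.000000, u=1.950000:
  k1 = f(0.000000, 1.950000) = -2.242500
  k2 = f(0.130000, 1.658475) = -1.190539
  k3 = f(0.130000, 1.795230) = -1.662850
  k4 = f(0.260000, 1.517659) = -0.743289
  u ← 1.950000 + (0.26/6)·(k1 + 2k2 + 2k3 + k4) = 1.573322
t=0.260000, u=1.573322:
  k1 = f(0.260000, 1.573322) = -0.915342
  k2 = f(0.390000, 1.454328) = -0.555069
  k3 = f(0.390000, 1.501163) = -0.693491
  k4 = f(0.520000, 1.393014) = -0.380489
  u ← 1.573322 + (0.26/6)·(k1 + 2k2 + 2k3 + k4) = 1.408961
u(0.52) ≈ 1.4090

1.4090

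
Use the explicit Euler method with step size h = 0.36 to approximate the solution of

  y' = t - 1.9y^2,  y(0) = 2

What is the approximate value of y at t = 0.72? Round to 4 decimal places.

-0.9769

Euler: y_{n+1} = y_n + h·f(t_n, y_n).
t=0.000000, y=2.000000: f=-7.600000 → y ← 2.000000 + 0.36·(-7.600000) = -0.736000
t=0.360000, y=-0.736000: f=-0.669222 → y ← -0.736000 + 0.36·(-0.669222) = -0.976920
y(0.72) ≈ -0.9769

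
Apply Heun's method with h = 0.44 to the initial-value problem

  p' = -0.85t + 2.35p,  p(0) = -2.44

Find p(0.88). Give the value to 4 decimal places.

Heun: k1 = f(t_n, p_n); k2 = f(t_n + h, p_n + h·k1); p_{n+1} = p_n + (h/2)·(k1 + k2).
t=0.000000, p=-2.440000:
  k1 = f(0.000000, -2.440000) = -5.734000
  k2 = f(0.440000, -4.962960) = -12.036956
  p ← -2.440000 + (0.44/2)·(-5.734000 + (-12.036956)) = -6.349610
t=0.440000, p=-6.349610:
  k1 = f(0.440000, -6.349610) = -15.295584
  k2 = f(0.880000, -13.079667) = -31.485218
  p ← -6.349610 + (0.44/2)·(-15.295584 + (-31.485218)) = -16.641387
p(0.88) ≈ -16.6414

-16.6414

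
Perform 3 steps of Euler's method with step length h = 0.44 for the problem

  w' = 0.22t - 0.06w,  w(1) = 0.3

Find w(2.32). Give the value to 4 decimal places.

Euler: w_{n+1} = w_n + h·f(t_n, w_n).
t=1.000000, w=0.300000: f=0.202000 → w ← 0.300000 + 0.44·0.202000 = 0.388880
t=1.440000, w=0.388880: f=0.293467 → w ← 0.388880 + 0.44·0.293467 = 0.518006
t=1.880000, w=0.518006: f=0.382520 → w ← 0.518006 + 0.44·0.382520 = 0.686314
w(2.32) ≈ 0.6863

0.6863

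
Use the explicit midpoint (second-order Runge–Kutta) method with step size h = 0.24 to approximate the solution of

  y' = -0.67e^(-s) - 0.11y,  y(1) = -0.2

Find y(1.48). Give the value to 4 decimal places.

Midpoint: k1 = f(s_n, y_n); k2 = f(s_n + h/2, y_n + (h/2)·k1); y_{n+1} = y_n + h·k2.
s=1.000000, y=-0.200000:
  k1 = f(1.000000, -0.200000) = -0.224479
  k2 = f(1.120000, -0.226938) = -0.193644
  y ← -0.200000 + 0.24·(-0.193644) = -0.246475
s=1.240000, y=-0.246475:
  k1 = f(1.240000, -0.246475) = -0.166775
  k2 = f(1.360000, -0.266488) = -0.142649
  y ← -0.246475 + 0.24·(-0.142649) = -0.280710
y(1.48) ≈ -0.2807

-0.2807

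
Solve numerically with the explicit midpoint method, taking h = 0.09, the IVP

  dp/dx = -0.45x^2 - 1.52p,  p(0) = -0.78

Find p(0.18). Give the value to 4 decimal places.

-0.5946

Midpoint: k1 = f(x_n, p_n); k2 = f(x_n + h/2, p_n + (h/2)·k1); p_{n+1} = p_n + h·k2.
x=0.000000, p=-0.780000:
  k1 = f(0.000000, -0.780000) = 1.185600
  k2 = f(0.045000, -0.726648) = 1.103594
  p ← -0.780000 + 0.09·1.103594 = -0.680677
x=0.090000, p=-0.680677:
  k1 = f(0.090000, -0.680677) = 1.030983
  k2 = f(0.135000, -0.634282) = 0.955908
  p ← -0.680677 + 0.09·0.955908 = -0.594645
p(0.18) ≈ -0.5946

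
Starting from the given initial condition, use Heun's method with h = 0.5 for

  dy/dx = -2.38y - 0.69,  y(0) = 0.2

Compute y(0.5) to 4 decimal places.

Heun: k1 = f(x_n, y_n); k2 = f(x_n + h, y_n + h·k1); y_{n+1} = y_n + (h/2)·(k1 + k2).
x=0.000000, y=0.200000:
  k1 = f(0.000000, 0.200000) = -1.166000
  k2 = f(0.500000, -0.383000) = 0.221540
  y ← 0.200000 + (0.5/2)·(-1.166000 + 0.221540) = -0.036115
y(0.5) ≈ -0.0361

-0.0361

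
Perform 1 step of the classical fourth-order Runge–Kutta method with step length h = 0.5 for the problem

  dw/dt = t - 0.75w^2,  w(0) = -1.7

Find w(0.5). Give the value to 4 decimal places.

RK4: k1 = f(t_n, w_n); k2 = f(t_n + h/2, w_n + (h/2)·k1); k3 = f(t_n + h/2, w_n + (h/2)·k2); k4 = f(t_n + h, w_n + h·k3); w_{n+1} = w_n + (h/6)·(k1 + 2k2 + 2k3 + k4).
t=0.000000, w=-1.700000:
  k1 = f(0.000000, -1.700000) = -2.167500
  k2 = f(0.250000, -2.241875) = -3.519503
  k3 = f(0.250000, -2.579876) = -4.741819
  k4 = f(0.500000, -4.070909) = -11.929228
  w ← -1.700000 + (0.5/6)·(k1 + 2k2 + 2k3 + k4) = -4.251614
w(0.5) ≈ -4.2516

-4.2516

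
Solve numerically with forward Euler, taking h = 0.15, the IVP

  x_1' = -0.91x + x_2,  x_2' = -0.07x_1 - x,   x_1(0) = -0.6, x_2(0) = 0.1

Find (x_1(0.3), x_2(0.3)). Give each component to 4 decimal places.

-0.5895, 0.0899

Euler on (x_1,x_2): x_1_{n+1} = x_1_n + h·x_1', x_2_{n+1} = x_2_n + h·x_2'.
0.000000: (-0.600000, 0.100000); f=(0.100000, 0.042000) → (-0.585000, 0.106300)
0.150000: (-0.585000, 0.106300); f=(-0.030200, -0.109050) → (-0.589530, 0.089943)
(x_1(0.3), x_2(0.3)) ≈ (-0.5895, 0.0899)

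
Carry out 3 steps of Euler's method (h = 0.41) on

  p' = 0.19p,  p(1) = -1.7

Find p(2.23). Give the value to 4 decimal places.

Euler: p_{n+1} = p_n + h·f(s_n, p_n).
s=1.000000, p=-1.700000: f=-0.323000 → p ← -1.700000 + 0.41·(-0.323000) = -1.832430
s=1.410000, p=-1.832430: f=-0.348162 → p ← -1.832430 + 0.41·(-0.348162) = -1.975176
s=1.820000, p=-1.975176: f=-0.375283 → p ← -1.975176 + 0.41·(-0.375283) = -2.129043
p(2.23) ≈ -2.1290

-2.1290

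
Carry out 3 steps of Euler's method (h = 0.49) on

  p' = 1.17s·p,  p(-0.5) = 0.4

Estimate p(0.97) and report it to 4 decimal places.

Euler: p_{n+1} = p_n + h·f(s_n, p_n).
s=-0.500000, p=0.400000: f=-0.234000 → p ← 0.400000 + 0.49·(-0.234000) = 0.285340
s=-0.010000, p=0.285340: f=-0.003338 → p ← 0.285340 + 0.49·(-0.003338) = 0.283704
s=0.480000, p=0.283704: f=0.159328 → p ← 0.283704 + 0.49·0.159328 = 0.361775
p(0.97) ≈ 0.3618

0.3618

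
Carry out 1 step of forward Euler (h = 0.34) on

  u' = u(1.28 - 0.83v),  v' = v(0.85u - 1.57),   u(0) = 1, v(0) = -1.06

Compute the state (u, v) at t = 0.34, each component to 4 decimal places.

Euler on (u,v): u_{n+1} = u_n + h·u', v_{n+1} = v_n + h·v'.
0.000000: (1.000000, -1.060000); f=(2.159800, 0.763200) → (1.734332, -0.800512)
(u(0.34), v(0.34)) ≈ (1.7343, -0.8005)

1.7343, -0.8005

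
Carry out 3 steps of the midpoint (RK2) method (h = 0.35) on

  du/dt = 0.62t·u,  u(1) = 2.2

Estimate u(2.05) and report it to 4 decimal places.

Midpoint: k1 = f(t_n, u_n); k2 = f(t_n + h/2, u_n + (h/2)·k1); u_{n+1} = u_n + h·k2.
t=1.000000, u=2.200000:
  k1 = f(1.000000, 2.200000) = 1.364000
  k2 = f(1.175000, 2.438700) = 1.776593
  u ← 2.200000 + 0.35·1.776593 = 2.821808
t=1.350000, u=2.821808:
  k1 = f(1.350000, 2.821808) = 2.361853
  k2 = f(1.525000, 3.235132) = 3.058817
  u ← 2.821808 + 0.35·3.058817 = 3.892394
t=1.700000, u=3.892394:
  k1 = f(1.700000, 3.892394) = 4.102583
  k2 = f(1.875000, 4.610346) = 5.359527
  u ← 3.892394 + 0.35·5.359527 = 5.768228
u(2.05) ≈ 5.7682

5.7682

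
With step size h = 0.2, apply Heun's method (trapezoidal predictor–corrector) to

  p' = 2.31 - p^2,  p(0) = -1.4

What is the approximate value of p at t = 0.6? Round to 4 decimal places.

Heun: k1 = f(t_n, p_n); k2 = f(t_n + h, p_n + h·k1); p_{n+1} = p_n + (h/2)·(k1 + k2).
t=0.000000, p=-1.400000:
  k1 = f(0.000000, -1.400000) = 0.350000
  k2 = f(0.200000, -1.330000) = 0.541100
  p ← -1.400000 + (0.2/2)·(0.350000 + 0.541100) = -1.310890
t=0.200000, p=-1.310890:
  k1 = f(0.200000, -1.310890) = 0.591567
  k2 = f(0.400000, -1.192577) = 0.887761
  p ← -1.310890 + (0.2/2)·(0.591567 + 0.887761) = -1.162957
t=0.400000, p=-1.162957:
  k1 = f(0.400000, -1.162957) = 0.957531
  k2 = f(0.600000, -0.971451) = 1.366283
  p ← -1.162957 + (0.2/2)·(0.957531 + 1.366283) = -0.930576
p(0.6) ≈ -0.9306

-0.9306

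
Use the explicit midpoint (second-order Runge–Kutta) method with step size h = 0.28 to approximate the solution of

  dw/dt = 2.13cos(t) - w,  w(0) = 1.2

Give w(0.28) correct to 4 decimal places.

1.4181

Midpoint: k1 = f(t_n, w_n); k2 = f(t_n + h/2, w_n + (h/2)·k1); w_{n+1} = w_n + h·k2.
t=0.000000, w=1.200000:
  k1 = f(0.000000, 1.200000) = 0.930000
  k2 = f(0.140000, 1.330200) = 0.778960
  w ← 1.200000 + 0.28·0.778960 = 1.418109
w(0.28) ≈ 1.4181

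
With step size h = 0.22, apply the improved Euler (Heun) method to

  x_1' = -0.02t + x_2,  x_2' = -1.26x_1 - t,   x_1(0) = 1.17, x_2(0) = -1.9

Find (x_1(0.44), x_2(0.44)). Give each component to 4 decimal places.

Heun on (x_1,x_2): k1 = f(t_n, state_n); k2 = f(t_n + h, state_n + h·k1); state_{n+1} = state_n + (h/2)·(k1 + k2).
0.000000: (1.170000, -1.900000)
  k1 = (-1.900000, -1.474200)
  predictor → (0.752000, -2.224324)
  k2 = (-2.228724, -1.167520)
  → (0.715840, -2.190589)
0.220000: (0.715840, -2.190589)
  k1 = (-2.194989, -1.121959)
  predictor → (0.232943, -2.437420)
  k2 = (-2.446220, -0.733508)
  → (0.205307, -2.394691)
(x_1(0.44), x_2(0.44)) ≈ (0.2053, -2.3947)

0.2053, -2.3947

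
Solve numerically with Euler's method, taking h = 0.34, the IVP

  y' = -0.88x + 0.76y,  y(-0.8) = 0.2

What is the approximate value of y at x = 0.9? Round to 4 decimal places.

1.3121

Euler: y_{n+1} = y_n + h·f(x_n, y_n).
x=-0.800000, y=0.200000: f=0.856000 → y ← 0.200000 + 0.34·0.856000 = 0.491040
x=-0.460000, y=0.491040: f=0.777990 → y ← 0.491040 + 0.34·0.777990 = 0.755557
x=-0.120000, y=0.755557: f=0.679823 → y ← 0.755557 + 0.34·0.679823 = 0.986697
x=0.220000, y=0.986697: f=0.556289 → y ← 0.986697 + 0.34·0.556289 = 1.175835
x=0.560000, y=1.175835: f=0.400835 → y ← 1.175835 + 0.34·0.400835 = 1.312119
y(0.9) ≈ 1.3121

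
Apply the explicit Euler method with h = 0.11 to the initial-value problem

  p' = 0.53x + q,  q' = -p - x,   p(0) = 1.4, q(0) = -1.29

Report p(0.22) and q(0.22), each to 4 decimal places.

Euler on (p,q): p_{n+1} = p_n + h·p', q_{n+1} = q_n + h·q'.
0.000000: (1.400000, -1.290000); f=(-1.290000, -1.400000) → (1.258100, -1.444000)
0.110000: (1.258100, -1.444000); f=(-1.385700, -1.368100) → (1.105673, -1.594491)
(p(0.22), q(0.22)) ≈ (1.1057, -1.5945)

1.1057, -1.5945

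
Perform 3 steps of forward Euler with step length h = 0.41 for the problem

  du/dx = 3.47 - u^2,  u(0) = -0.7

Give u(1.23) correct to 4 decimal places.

Euler: u_{n+1} = u_n + h·f(x_n, u_n).
x=0.000000, u=-0.700000: f=2.980000 → u ← -0.700000 + 0.41·2.980000 = 0.521800
x=0.410000, u=0.521800: f=3.197725 → u ← 0.521800 + 0.41·3.197725 = 1.832867
x=0.820000, u=1.832867: f=0.110598 → u ← 1.832867 + 0.41·0.110598 = 1.878212
u(1.23) ≈ 1.8782

1.8782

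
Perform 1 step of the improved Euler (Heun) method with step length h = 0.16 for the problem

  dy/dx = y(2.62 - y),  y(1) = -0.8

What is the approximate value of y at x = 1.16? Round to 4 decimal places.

-1.4009

Heun: k1 = f(x_n, y_n); k2 = f(x_n + h, y_n + h·k1); y_{n+1} = y_n + (h/2)·(k1 + k2).
x=1.000000, y=-0.800000:
  k1 = f(1.000000, -0.800000) = -2.736000
  k2 = f(1.160000, -1.237760) = -4.774981
  y ← -0.800000 + (0.16/2)·(-2.736000 + (-4.774981)) = -1.400878
y(1.16) ≈ -1.4009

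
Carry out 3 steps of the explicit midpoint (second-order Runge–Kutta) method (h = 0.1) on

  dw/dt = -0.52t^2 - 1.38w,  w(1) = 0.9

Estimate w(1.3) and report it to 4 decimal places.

Midpoint: k1 = f(t_n, w_n); k2 = f(t_n + h/2, w_n + (h/2)·k1); w_{n+1} = w_n + h·k2.
t=1.000000, w=0.900000:
  k1 = f(1.000000, 0.900000) = -1.762000
  k2 = f(1.050000, 0.811900) = -1.693722
  w ← 0.900000 + 0.1·(-1.693722) = 0.730628
t=1.100000, w=0.730628:
  k1 = f(1.100000, 0.730628) = -1.637466
  k2 = f(1.150000, 0.648754) = -1.582981
  w ← 0.730628 + 0.1·(-1.582981) = 0.572330
t=1.200000, w=0.572330:
  k1 = f(1.200000, 0.572330) = -1.538615
  k2 = f(1.250000, 0.495399) = -1.496151
  w ← 0.572330 + 0.1·(-1.496151) = 0.422715
w(1.3) ≈ 0.4227

0.4227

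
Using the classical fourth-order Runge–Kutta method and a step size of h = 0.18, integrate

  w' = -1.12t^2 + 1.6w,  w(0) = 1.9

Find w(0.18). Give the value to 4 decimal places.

2.5318

RK4: k1 = f(t_n, w_n); k2 = f(t_n + h/2, w_n + (h/2)·k1); k3 = f(t_n + h/2, w_n + (h/2)·k2); k4 = f(t_n + h, w_n + h·k3); w_{n+1} = w_n + (h/6)·(k1 + 2k2 + 2k3 + k4).
t=0.000000, w=1.900000:
  k1 = f(0.000000, 1.900000) = 3.040000
  k2 = f(0.090000, 2.173600) = 3.468688
  k3 = f(0.090000, 2.212182) = 3.530419
  k4 = f(0.180000, 2.535475) = 4.020473
  w ← 1.900000 + (0.18/6)·(k1 + 2k2 + 2k3 + k4) = 2.531761
w(0.18) ≈ 2.5318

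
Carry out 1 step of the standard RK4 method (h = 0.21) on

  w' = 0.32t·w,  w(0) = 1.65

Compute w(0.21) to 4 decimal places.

RK4: k1 = f(t_n, w_n); k2 = f(t_n + h/2, w_n + (h/2)·k1); k3 = f(t_n + h/2, w_n + (h/2)·k2); k4 = f(t_n + h, w_n + h·k3); w_{n+1} = w_n + (h/6)·(k1 + 2k2 + 2k3 + k4).
t=0.000000, w=1.650000:
  k1 = f(0.000000, 1.650000) = 0.000000
  k2 = f(0.105000, 1.650000) = 0.055440
  k3 = f(0.105000, 1.655821) = 0.055636
  k4 = f(0.210000, 1.661683) = 0.111665
  w ← 1.650000 + (0.21/6)·(k1 + 2k2 + 2k3 + k4) = 1.661684
w(0.21) ≈ 1.6617

1.6617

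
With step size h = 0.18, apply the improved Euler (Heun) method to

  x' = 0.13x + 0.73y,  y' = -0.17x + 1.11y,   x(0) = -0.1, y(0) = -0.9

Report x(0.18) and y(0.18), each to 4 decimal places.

Heun on (x,y): k1 = f(t_n, state_n); k2 = f(t_n + h, state_n + h·k1); state_{n+1} = state_n + (h/2)·(k1 + k2).
0.000000: (-0.100000, -0.900000)
  k1 = (-0.670000, -0.982000)
  predictor → (-0.220600, -1.076760)
  k2 = (-0.814713, -1.157702)
  → (-0.233624, -1.092573)
(x(0.18), y(0.18)) ≈ (-0.2336, -1.0926)

-0.2336, -1.0926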